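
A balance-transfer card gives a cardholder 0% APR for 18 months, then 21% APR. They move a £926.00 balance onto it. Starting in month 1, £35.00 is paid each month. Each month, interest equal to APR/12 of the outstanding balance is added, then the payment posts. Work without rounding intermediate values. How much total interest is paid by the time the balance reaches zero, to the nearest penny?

Promo months 1–18 at r₀ = 0%/12 = 0; months 19+ at r₁ = 21%/12 = 0.0175.
After month 18 (no interest yet): B = £926.00 − 18·£35.00 = £296.00.
Then at r₁ with £35.00/mo: n₂ = −ln(1 − r₁·B/P)/ln(1+r₁) ≈ 9.23 → 10 more payments.
Total paid = 27·£35.00 + £8.19 = £953.19; interest = £953.19 − £926.00 = £27.19.

£27.19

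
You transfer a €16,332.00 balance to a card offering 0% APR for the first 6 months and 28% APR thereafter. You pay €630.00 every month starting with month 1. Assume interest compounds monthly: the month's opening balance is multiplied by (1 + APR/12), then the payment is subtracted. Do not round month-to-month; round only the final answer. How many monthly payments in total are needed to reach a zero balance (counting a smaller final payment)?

34 months

Promo months 1–6 at r₀ = 0%/12 = 0; months 7+ at r₁ = 28%/12 = 0.0233333.
After month 6 (no interest yet): B = €16,332.00 − 6·€630.00 = €12,552.00.
Then at r₁ with €630.00/mo: n₂ = −ln(1 − r₁·B/P)/ln(1+r₁) ≈ 27.11 → 28 more payments.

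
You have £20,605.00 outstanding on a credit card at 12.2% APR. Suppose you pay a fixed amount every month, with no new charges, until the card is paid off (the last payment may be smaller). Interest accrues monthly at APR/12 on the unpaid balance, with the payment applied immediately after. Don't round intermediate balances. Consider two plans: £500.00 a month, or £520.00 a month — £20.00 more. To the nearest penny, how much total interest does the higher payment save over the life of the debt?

Monthly rate r = 12.2%/12 = 1.01667% = 0.0101667.
At £500.00/mo: n = ⌈−ln(1 − rB₀/P)/ln(1+r)⌉ = 54 payments (last £338.52); total interest = total paid − £20,605.00 = £6,233.52.
At £520.00/mo: 51 payments (last £505.26); total interest £5,900.26.
Interest saved = £6,233.52 − £5,900.26 = £333.26.

£333.26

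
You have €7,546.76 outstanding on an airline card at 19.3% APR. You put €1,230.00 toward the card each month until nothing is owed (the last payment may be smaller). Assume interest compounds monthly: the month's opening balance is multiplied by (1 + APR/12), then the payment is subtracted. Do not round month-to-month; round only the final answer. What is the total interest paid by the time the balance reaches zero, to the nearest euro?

€465

Monthly rate r = 19.3%/12 = 1.60833% = 0.0160833.
Payoff takes n = ⌈−ln(1 − rB₀/P)/ln(1+r)⌉ = ⌈6.512⌉ = 7 payments; the last is €631.76.
Total paid = 6·€1,230.00 + €631.76 = €8,011.76.
Total interest = total paid − principal = €8,011.76 − €7,546.76 = €465.00.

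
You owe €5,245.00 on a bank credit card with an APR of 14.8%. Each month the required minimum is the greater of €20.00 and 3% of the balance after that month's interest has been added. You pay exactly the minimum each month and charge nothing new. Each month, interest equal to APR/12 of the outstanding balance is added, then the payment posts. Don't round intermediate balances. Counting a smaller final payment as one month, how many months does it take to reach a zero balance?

Monthly rate r = 14.8%/12 = 1.23333% = 0.0123333.
While 3% of the post-interest balance exceeds €20.00, each month B ← (B·(1+r))·(1 − 0.03), i.e. B shrinks by the factor (1+r)·0.97 = 0.98196.
This holds for months 1–115. Entering month 116 the balance is €646.70; 3% of the post-interest balance is now below €20.00, so the flat €20.00 minimum applies from here.
From month 116 a fixed €20.00 at rate r clears €646.70 in 42 more payments. Total: 115 + 42 = 157 months.

157 months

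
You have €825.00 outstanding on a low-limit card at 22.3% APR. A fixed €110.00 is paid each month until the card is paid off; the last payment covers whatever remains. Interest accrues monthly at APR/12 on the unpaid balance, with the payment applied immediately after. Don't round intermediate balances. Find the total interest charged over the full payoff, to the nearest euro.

€72

Monthly rate r = 22.3%/12 = 1.85833% = 0.0185833.
Payoff takes n = ⌈−ln(1 − rB₀/P)/ln(1+r)⌉ = ⌈8.152⌉ = 9 payments; the last is €16.82.
Total paid = 8·€110.00 + €16.82 = €896.82.
Total interest = total paid − principal = €896.82 − €825.00 = €71.82.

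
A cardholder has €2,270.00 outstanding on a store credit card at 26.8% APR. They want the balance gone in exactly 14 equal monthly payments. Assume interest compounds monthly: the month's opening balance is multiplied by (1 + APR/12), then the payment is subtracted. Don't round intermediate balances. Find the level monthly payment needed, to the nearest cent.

Monthly rate r = 26.8%/12 = 2.23333% = 0.0223333.
Level-payment amortization: P = B₀·r / (1 − (1+r)^(−n)) = 2270.00·0.0223333 / (1 − 1.02233^(−14)).
Denominator 1 − (1+r)^(−14) = 0.265985393.
P = 50.6967 / 0.265985393 ≈ 190.60.

€190.60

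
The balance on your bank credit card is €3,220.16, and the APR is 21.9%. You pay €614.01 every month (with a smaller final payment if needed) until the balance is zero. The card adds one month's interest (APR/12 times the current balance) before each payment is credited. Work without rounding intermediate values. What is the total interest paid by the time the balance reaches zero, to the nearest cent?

Monthly rate r = 21.9%/12 = 1.825% = 0.01825.
Payoff takes n = ⌈−ln(1 − rB₀/P)/ln(1+r)⌉ = ⌈5.563⌉ = 6 payments; the last is €346.97.
Total paid = 5·€614.01 + €346.97 = €3,417.02.
Total interest = total paid − principal = €3,417.02 − €3,220.16 = €196.86.

€196.86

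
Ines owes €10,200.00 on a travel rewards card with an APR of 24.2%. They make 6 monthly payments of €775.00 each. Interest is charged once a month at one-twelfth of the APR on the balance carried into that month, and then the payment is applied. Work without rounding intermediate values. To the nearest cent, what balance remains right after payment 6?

Monthly rate r = 24.2%/12 = 2.01667% = 0.0201667.
Each month: B ← B·(1+r) − €775.00.
Month 1: interest €205.70; balance after payment €9,630.70.
Month 2: interest €194.22; balance after payment €9,049.92.
Month 3: interest €182.51; balance after payment €8,457.43.
Month 4: interest €170.56; balance after payment €7,852.98.
Month 5: interest €158.37; balance after payment €7,236.35.
Month 6: interest €145.93; balance after payment €6,607.29.

€6,607.29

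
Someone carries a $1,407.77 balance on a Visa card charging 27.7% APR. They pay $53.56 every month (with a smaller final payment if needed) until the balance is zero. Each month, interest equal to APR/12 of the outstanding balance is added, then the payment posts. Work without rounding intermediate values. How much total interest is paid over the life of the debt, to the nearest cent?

Monthly rate r = 27.7%/12 = 2.30833% = 0.0230833.
Payoff takes n = ⌈−ln(1 − rB₀/P)/ln(1+r)⌉ = ⌈40.894⌉ = 41 payments; the last is $47.94.
Total paid = 40·$53.56 + $47.94 = $2,190.34.
Total interest = total paid − principal = $2,190.34 − $1,407.77 = $782.57.

$782.57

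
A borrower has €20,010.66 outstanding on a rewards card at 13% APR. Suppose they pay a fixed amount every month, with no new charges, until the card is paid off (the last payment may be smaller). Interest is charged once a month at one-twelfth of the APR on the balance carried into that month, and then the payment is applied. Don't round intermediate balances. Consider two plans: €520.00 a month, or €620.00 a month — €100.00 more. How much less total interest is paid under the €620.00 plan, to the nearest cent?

€1,273.79

Monthly rate r = 13%/12 = 1.08333% = 0.0108333.
At €520.00/mo: n = ⌈−ln(1 − rB₀/P)/ln(1+r)⌉ = 51 payments (last €30.25); total interest = total paid − €20,010.66 = €6,019.59.
At €620.00/mo: 40 payments (last €576.46); total interest €4,745.80.
Interest saved = €6,019.59 − €4,745.80 = €1,273.79.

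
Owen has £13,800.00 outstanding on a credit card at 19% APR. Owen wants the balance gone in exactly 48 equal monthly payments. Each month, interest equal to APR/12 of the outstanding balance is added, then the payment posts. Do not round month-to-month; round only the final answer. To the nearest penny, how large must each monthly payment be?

Monthly rate r = 19%/12 = 1.58333% = 0.0158333.
Level-payment amortization: P = B₀·r / (1 − (1+r)^(−n)) = 13800.00·0.0158333 / (1 − 1.01583^(−48)).
Denominator 1 − (1+r)^(−48) = 0.529540827.
P = 218.5 / 0.529540827 ≈ 412.62.

£412.62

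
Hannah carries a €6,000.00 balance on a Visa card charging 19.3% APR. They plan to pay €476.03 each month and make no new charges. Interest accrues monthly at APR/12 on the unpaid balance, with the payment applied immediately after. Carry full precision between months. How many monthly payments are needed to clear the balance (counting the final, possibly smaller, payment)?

15 months

Monthly rate r = 19.3%/12 = 1.60833% = 0.0160833.
Recurrence: B ← B·(1+r) − €476.03.
Month 1: interest €96.50; balance after payment €5,620.47.
Month 2: interest €90.40; balance after payment €5,234.84.
Closed form: n = −ln(1 − rB₀/P)/ln(1+r) = −ln(0.79728)/ln(1.01608) ≈ 14.199, so the balance reaches zero during payment 15.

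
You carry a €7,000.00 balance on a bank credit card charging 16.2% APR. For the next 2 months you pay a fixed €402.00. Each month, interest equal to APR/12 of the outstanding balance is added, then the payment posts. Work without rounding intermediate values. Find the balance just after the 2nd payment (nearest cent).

Monthly rate r = 16.2%/12 = 1.35% = 0.0135.
Each month: B ← B·(1+r) − €402.00.
Month 1: interest €94.50; balance after payment €6,692.50.
Month 2: interest €90.35; balance after payment €6,380.85.

€6,380.85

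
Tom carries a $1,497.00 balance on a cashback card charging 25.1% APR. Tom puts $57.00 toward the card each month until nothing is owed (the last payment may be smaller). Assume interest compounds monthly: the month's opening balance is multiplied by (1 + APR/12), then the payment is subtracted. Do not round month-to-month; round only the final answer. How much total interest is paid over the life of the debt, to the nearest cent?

Monthly rate r = 25.1%/12 = 2.09167% = 0.0209167.
Payoff takes n = ⌈−ln(1 − rB₀/P)/ln(1+r)⌉ = ⌈38.503⌉ = 39 payments; the last is $28.79.
Total paid = 38·$57.00 + $28.79 = $2,194.79.
Total interest = total paid − principal = $2,194.79 − $1,497.00 = $697.79.

$697.79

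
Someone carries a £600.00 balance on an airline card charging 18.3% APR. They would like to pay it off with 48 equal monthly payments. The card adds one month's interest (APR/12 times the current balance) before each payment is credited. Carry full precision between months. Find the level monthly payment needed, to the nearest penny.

Monthly rate r = 18.3%/12 = 1.525% = 0.01525.
Level-payment amortization: P = B₀·r / (1 − (1+r)^(−n)) = 600.00·0.01525 / (1 − 1.01525^(−48)).
Denominator 1 − (1+r)^(−48) = 0.516389092.
P = 9.15 / 0.516389092 ≈ 17.72.

£17.72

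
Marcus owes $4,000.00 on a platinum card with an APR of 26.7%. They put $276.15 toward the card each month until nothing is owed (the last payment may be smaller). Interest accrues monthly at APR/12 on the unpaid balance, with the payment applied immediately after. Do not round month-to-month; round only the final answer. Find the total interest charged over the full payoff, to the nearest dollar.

$883

Monthly rate r = 26.7%/12 = 2.225% = 0.02225.
Payoff takes n = ⌈−ln(1 − rB₀/P)/ln(1+r)⌉ = ⌈17.678⌉ = 18 payments; the last is $188.02.
Total paid = 17·$276.15 + $188.02 = $4,882.57.
Total interest = total paid − principal = $4,882.57 − $4,000.00 = $882.57.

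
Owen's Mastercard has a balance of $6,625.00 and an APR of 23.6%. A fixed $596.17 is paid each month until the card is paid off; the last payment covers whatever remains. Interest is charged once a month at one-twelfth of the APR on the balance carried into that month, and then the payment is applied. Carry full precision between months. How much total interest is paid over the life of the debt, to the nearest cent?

$924.97

Monthly rate r = 23.6%/12 = 1.96667% = 0.0196667.
Payoff takes n = ⌈−ln(1 − rB₀/P)/ln(1+r)⌉ = ⌈12.662⌉ = 13 payments; the last is $395.93.
Total paid = 12·$596.17 + $395.93 = $7,549.97.
Total interest = total paid − principal = $7,549.97 − $6,625.00 = $924.97.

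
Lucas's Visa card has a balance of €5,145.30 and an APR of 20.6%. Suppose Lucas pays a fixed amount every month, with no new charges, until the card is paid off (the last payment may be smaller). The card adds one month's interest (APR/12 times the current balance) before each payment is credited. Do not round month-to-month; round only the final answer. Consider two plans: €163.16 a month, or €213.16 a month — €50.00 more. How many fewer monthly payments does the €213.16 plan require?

14 fewer payments

Monthly rate r = 20.6%/12 = 1.71667% = 0.0171667.
At €163.16/mo: n = ⌈−ln(1 − rB₀/P)/ln(1+r)⌉ = 46 payments (last €129.99); total interest = total paid − €5,145.30 = €2,326.89.
At €213.16/mo: 32 payments (last €93.38); total interest €1,556.04.
Payments saved = 46 − 32 = 14.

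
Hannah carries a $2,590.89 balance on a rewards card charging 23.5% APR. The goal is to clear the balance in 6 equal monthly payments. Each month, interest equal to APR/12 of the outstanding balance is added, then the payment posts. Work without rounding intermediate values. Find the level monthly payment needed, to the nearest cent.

$461.89

Monthly rate r = 23.5%/12 = 1.95833% = 0.0195833.
Level-payment amortization: P = B₀·r / (1 − (1+r)^(−n)) = 2590.89·0.0195833 / (1 − 1.01958^(−6)).
Denominator 1 − (1+r)^(−6) = 0.109849102.
P = 50.7383 / 0.109849102 ≈ 461.89.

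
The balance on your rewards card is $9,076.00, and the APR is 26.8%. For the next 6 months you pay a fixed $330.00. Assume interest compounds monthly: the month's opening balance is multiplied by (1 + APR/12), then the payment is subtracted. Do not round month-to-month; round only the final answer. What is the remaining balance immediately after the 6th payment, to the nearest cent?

Monthly rate r = 26.8%/12 = 2.23333% = 0.0223333.
Each month: B ← B·(1+r) − $330.00.
Month 1: interest $202.70; balance after payment $8,948.70.
Month 2: interest $199.85; balance after payment $8,818.55.
Month 3: interest $196.95; balance after payment $8,685.50.
Month 4: interest $193.98; balance after payment $8,549.48.
Month 5: interest $190.94; balance after payment $8,410.41.
Month 6: interest $187.83; balance after payment $8,268.25.

$8,268.25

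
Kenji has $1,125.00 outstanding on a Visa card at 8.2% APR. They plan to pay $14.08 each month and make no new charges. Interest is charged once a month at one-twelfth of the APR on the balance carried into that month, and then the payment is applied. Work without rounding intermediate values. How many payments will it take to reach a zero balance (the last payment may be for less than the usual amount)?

116 months

Monthly rate r = 8.2%/12 = 0.683333% = 0.00683333.
Recurrence: B ← B·(1+r) − $14.08.
Month 1: interest $7.69; balance after payment $1,118.61.
Month 2: interest $7.64; balance after payment $1,112.17.
Closed form: n = −ln(1 − rB₀/P)/ln(1+r) = −ln(0.45401)/ln(1.00683) ≈ 115.950, so the balance reaches zero during payment 116.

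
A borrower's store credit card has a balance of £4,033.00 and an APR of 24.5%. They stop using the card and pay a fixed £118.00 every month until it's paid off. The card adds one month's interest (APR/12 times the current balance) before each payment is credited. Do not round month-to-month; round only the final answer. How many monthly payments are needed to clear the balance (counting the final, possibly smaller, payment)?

60 payments

Monthly rate r = 24.5%/12 = 2.04167% = 0.0204167.
Recurrence: B ← B·(1+r) − £118.00.
Month 1: interest £82.34; balance after payment £3,997.34.
Month 2: interest £81.61; balance after payment £3,960.95.
Closed form: n = −ln(1 − rB₀/P)/ln(1+r) = −ln(0.3022)/ln(1.02042) ≈ 59.209, so the balance reaches zero during payment 60.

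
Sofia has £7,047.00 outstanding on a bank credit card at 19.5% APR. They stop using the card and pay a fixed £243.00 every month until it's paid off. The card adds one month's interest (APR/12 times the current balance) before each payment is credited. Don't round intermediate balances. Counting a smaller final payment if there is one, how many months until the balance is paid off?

40 payments

Monthly rate r = 19.5%/12 = 1.625% = 0.01625.
Recurrence: B ← B·(1+r) − £243.00.
Month 1: interest £114.51; balance after payment £6,918.51.
Month 2: interest £112.43; balance after payment £6,787.94.
Closed form: n = −ln(1 − rB₀/P)/ln(1+r) = −ln(0.52875)/ln(1.01625) ≈ 39.533, so the balance reaches zero during payment 40.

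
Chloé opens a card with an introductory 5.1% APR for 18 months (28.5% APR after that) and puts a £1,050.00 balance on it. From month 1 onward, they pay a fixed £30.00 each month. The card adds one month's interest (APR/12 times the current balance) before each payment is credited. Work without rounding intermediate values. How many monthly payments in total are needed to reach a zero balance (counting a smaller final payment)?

Promo months 1–18 at r₀ = 5.1%/12 = 0.00425; months 19+ at r₁ = 28.5%/12 = 0.02375.
After month 18: iterate B ← B·(1+r₀) − £30.00 for 18 months → £573.34.
Then at r₁ with £30.00/mo: n₂ = −ln(1 − r₁·B/P)/ln(1+r₁) ≈ 25.77 → 26 more payments.

44 months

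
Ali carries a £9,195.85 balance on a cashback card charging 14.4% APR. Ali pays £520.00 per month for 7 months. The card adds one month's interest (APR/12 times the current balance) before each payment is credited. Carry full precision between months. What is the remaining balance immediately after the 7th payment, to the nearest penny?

Monthly rate r = 14.4%/12 = 1.2% = 0.012.
Each month: B ← B·(1+r) − £520.00.
Month 1: interest £110.35; balance after payment £8,786.20.
Month 2: interest £105.43; balance after payment £8,371.63.
Month 3: interest £100.46; balance after payment £7,952.09.
Month 4: interest £95.43; balance after payment £7,527.52.
Month 5: interest £90.33; balance after payment £7,097.85.
Month 6: interest £85.17; balance after payment £6,663.02.
Month 7: interest £79.96; balance after payment £6,222.98.

£6,222.98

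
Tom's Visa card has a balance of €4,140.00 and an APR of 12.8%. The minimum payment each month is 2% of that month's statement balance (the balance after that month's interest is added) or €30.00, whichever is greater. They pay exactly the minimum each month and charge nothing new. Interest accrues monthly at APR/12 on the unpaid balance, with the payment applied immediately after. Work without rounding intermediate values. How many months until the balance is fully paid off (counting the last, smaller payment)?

178 months

Monthly rate r = 12.8%/12 = 1.06667% = 0.0106667.
While 2% of the post-interest balance exceeds €30.00, each month B ← (B·(1+r))·(1 − 0.02), i.e. B shrinks by the factor (1+r)·0.98 = 0.99045.
This holds for months 1–107. Entering month 108 the balance is €1,483.34; 2% of the post-interest balance is now below €30.00, so the flat €30.00 minimum applies from here.
From month 108 a fixed €30.00 at rate r clears €1,483.34 in 71 more payments. Total: 107 + 71 = 178 months.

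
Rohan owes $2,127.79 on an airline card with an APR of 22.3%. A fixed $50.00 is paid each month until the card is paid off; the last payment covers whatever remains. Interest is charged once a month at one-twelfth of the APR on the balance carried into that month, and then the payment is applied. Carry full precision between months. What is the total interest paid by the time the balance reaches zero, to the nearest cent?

Monthly rate r = 22.3%/12 = 1.85833% = 0.0185833.
Payoff takes n = ⌈−ln(1 − rB₀/P)/ln(1+r)⌉ = ⌈84.974⌉ = 85 payments; the last is $48.70.
Total paid = 84·$50.00 + $48.70 = $4,248.70.
Total interest = total paid − principal = $4,248.70 − $2,127.79 = $2,120.91.

$2,120.91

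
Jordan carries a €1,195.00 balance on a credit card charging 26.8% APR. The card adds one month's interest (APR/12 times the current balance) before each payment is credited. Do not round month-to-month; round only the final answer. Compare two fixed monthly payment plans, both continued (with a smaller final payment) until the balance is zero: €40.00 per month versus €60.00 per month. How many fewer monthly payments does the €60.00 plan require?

23 fewer payments

Monthly rate r = 26.8%/12 = 2.23333% = 0.0223333.
At €40.00/mo: n = ⌈−ln(1 − rB₀/P)/ln(1+r)⌉ = 50 payments (last €32.57); total interest = total paid − €1,195.00 = €797.57.
At €60.00/mo: 27 payments (last €38.62); total interest €403.62.
Payments saved = 50 − 27 = 23.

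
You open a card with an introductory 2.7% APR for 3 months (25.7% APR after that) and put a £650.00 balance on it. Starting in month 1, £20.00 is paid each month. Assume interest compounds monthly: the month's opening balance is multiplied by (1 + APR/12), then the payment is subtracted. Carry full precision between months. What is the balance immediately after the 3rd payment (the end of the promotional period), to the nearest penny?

£594.26

Promo months 1–3 at r₀ = 2.7%/12 = 0.00225; months 4+ at r₁ = 25.7%/12 = 0.0214167.
After month 3: iterate B ← B·(1+r₀) − £20.00 for 3 months → £594.26.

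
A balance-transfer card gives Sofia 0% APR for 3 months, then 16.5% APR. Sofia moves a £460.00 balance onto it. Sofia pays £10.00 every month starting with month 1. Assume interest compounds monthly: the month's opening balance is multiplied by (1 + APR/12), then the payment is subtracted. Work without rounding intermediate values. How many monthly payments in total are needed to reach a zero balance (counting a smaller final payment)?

Promo months 1–3 at r₀ = 0%/12 = 0; months 4+ at r₁ = 16.5%/12 = 0.01375.
After month 3 (no interest yet): B = £460.00 − 3·£10.00 = £430.00.
Then at r₁ with £10.00/mo: n₂ = −ln(1 − r₁·B/P)/ln(1+r₁) ≈ 65.51 → 66 more payments.

69 payments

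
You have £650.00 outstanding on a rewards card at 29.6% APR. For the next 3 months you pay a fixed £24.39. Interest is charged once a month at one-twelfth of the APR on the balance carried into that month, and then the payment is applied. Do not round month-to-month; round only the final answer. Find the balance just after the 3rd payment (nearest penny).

Monthly rate r = 29.6%/12 = 2.46667% = 0.0246667.
Each month: B ← B·(1+r) − £24.39.
Month 1: interest £16.03; balance after payment £641.64.
Month 2: interest £15.83; balance after payment £633.08.
Month 3: interest £15.62; balance after payment £624.31.

£624.31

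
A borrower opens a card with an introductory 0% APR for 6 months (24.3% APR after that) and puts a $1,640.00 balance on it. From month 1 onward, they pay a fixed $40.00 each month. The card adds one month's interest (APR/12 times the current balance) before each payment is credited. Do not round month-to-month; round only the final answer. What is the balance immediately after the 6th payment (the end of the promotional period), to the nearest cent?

$1,400.00

Promo months 1–6 at r₀ = 0%/12 = 0; months 7+ at r₁ = 24.3%/12 = 0.02025.
After month 6 (no interest yet): B = $1,640.00 − 6·$40.00 = $1,400.00.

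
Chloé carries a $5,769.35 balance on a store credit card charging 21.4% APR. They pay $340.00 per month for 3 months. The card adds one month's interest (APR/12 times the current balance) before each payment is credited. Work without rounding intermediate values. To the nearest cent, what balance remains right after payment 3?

$5,045.25

Monthly rate r = 21.4%/12 = 1.78333% = 0.0178333.
Each month: B ← B·(1+r) − $340.00.
Month 1: interest $102.89; balance after payment $5,532.24.
Month 2: interest $98.66; balance after payment $5,290.89.
Month 3: interest $94.35; balance after payment $5,045.25.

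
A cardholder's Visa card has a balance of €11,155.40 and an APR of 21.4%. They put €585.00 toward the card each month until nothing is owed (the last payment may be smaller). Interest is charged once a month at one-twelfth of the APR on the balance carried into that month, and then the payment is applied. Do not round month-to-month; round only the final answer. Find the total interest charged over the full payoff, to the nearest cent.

Monthly rate r = 21.4%/12 = 1.78333% = 0.0178333.
Payoff takes n = ⌈−ln(1 − rB₀/P)/ln(1+r)⌉ = ⌈23.513⌉ = 24 payments; the last is €301.19.
Total paid = 23·€585.00 + €301.19 = €13,756.19.
Total interest = total paid − principal = €13,756.19 − €11,155.40 = €2,600.79.

€2,600.79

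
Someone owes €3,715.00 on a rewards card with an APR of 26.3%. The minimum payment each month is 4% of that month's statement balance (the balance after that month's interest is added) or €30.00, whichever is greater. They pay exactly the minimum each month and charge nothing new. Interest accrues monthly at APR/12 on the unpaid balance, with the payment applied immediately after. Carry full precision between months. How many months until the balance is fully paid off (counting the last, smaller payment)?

121 months

Monthly rate r = 26.3%/12 = 2.19167% = 0.0219167.
While 4% of the post-interest balance exceeds €30.00, each month B ← (B·(1+r))·(1 − 0.04), i.e. B shrinks by the factor (1+r)·0.96 = 0.98104.
This holds for months 1–85. Entering month 86 the balance is €730.01; 4% of the post-interest balance is now below €30.00, so the flat €30.00 minimum applies from here.
From month 86 a fixed €30.00 at rate r clears €730.01 in 36 more payments. Total: 85 + 36 = 121 months.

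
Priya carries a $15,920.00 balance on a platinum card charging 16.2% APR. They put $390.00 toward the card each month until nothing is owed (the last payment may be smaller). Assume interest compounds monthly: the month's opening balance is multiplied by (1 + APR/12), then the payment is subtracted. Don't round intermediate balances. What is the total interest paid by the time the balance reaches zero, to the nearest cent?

Monthly rate r = 16.2%/12 = 1.35% = 0.0135.
Payoff takes n = ⌈−ln(1 − rB₀/P)/ln(1+r)⌉ = ⌈59.726⌉ = 60 payments; the last is $283.57.
Total paid = 59·$390.00 + $283.57 = $23,293.57.
Total interest = total paid − principal = $23,293.57 − $15,920.00 = $7,373.57.

$7,373.57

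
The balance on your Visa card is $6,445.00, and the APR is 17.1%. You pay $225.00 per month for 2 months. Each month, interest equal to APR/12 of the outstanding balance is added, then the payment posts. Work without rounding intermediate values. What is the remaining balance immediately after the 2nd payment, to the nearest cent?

Monthly rate r = 17.1%/12 = 1.425% = 0.01425.
Each month: B ← B·(1+r) − $225.00.
Month 1: interest $91.84; balance after payment $6,311.84.
Month 2: interest $89.94; balance after payment $6,176.78.

$6,176.78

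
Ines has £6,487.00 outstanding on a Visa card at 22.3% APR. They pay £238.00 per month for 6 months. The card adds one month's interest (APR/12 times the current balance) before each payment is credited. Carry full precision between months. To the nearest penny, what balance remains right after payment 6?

Monthly rate r = 22.3%/12 = 1.85833% = 0.0185833.
Each month: B ← B·(1+r) − £238.00.
Month 1: interest £120.55; balance after payment £6,369.55.
Month 2: interest £118.37; balance after payment £6,249.92.
Month 3: interest £116.14; balance after payment £6,128.06.
Month 4: interest £113.88; balance after payment £6,003.94.
Month 5: interest £111.57; balance after payment £5,877.51.
Month 6: interest £109.22; balance after payment £5,748.74.

£5,748.74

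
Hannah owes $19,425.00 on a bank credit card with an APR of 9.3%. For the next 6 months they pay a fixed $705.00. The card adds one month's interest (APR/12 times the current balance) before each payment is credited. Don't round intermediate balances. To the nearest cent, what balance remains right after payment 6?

Monthly rate r = 9.3%/12 = 0.775% = 0.00775.
Each month: B ← B·(1+r) − $705.00.
Month 1: interest $150.54; balance after payment $18,870.54.
Month 2: interest $146.25; balance after payment $18,311.79.
Month 3: interest $141.92; balance after payment $17,748.71.
Month 4: interest $137.55; balance after payment $17,181.26.
Month 5: interest $133.15; balance after payment $16,609.41.
Month 6: interest $128.72; balance after payment $16,033.14.

$16,033.14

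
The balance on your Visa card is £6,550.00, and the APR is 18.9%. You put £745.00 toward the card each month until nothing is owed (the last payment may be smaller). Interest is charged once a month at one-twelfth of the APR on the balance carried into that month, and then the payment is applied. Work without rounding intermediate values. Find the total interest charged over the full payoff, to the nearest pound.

£557

Monthly rate r = 18.9%/12 = 1.575% = 0.01575.
Payoff takes n = ⌈−ln(1 − rB₀/P)/ln(1+r)⌉ = ⌈9.538⌉ = 10 payments; the last is £402.08.
Total paid = 9·£745.00 + £402.08 = £7,107.08.
Total interest = total paid − principal = £7,107.08 − £6,550.00 = £557.08.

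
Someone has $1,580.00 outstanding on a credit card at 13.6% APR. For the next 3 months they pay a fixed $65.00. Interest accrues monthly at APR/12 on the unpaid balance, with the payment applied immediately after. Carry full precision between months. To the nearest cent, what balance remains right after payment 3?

$1,437.11

Monthly rate r = 13.6%/12 = 1.13333% = 0.0113333.
Each month: B ← B·(1+r) − $65.00.
Month 1: interest $17.91; balance after payment $1,532.91.
Month 2: interest $17.37; balance after payment $1,485.28.
Month 3: interest $16.83; balance after payment $1,437.11.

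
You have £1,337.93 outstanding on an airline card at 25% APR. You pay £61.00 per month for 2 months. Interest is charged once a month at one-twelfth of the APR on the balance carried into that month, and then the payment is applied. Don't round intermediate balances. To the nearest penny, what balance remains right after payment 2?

£1,270.99

Monthly rate r = 25%/12 = 2.08333% = 0.0208333.
Each month: B ← B·(1+r) − £61.00.
Month 1: interest £27.87; balance after payment £1,304.80.
Month 2: interest £27.18; balance after payment £1,270.99.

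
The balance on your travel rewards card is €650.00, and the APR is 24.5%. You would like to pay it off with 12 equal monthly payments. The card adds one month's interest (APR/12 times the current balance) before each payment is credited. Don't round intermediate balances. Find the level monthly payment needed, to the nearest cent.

Monthly rate r = 24.5%/12 = 2.04167% = 0.0204167.
Level-payment amortization: P = B₀·r / (1 − (1+r)^(−n)) = 650.00·0.0204167 / (1 − 1.02042^(−12)).
Denominator 1 − (1+r)^(−12) = 0.215361744.
P = 13.2708 / 0.215361744 ≈ 61.62.

€61.62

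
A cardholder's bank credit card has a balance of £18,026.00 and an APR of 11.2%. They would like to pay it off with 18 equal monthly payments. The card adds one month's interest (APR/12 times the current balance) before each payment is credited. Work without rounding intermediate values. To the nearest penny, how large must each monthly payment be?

£1,092.58

Monthly rate r = 11.2%/12 = 0.933333% = 0.00933333.
Level-payment amortization: P = B₀·r / (1 − (1+r)^(−n)) = 18026.00·0.00933333 / (1 − 1.00933^(−18)).
Denominator 1 − (1+r)^(−18) = 0.153987246.
P = 168.243 / 0.153987246 ≈ 1092.58.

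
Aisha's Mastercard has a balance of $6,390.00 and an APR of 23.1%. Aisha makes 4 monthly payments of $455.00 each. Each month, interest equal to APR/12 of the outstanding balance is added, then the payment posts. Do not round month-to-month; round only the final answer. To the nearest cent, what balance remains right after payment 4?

$5,023.19

Monthly rate r = 23.1%/12 = 1.925% = 0.01925.
Each month: B ← B·(1+r) − $455.00.
Month 1: interest $123.01; balance after payment $6,058.01.
Month 2: interest $116.62; balance after payment $5,719.62.
Month 3: interest $110.10; balance after payment $5,374.73.
Month 4: interest $103.46; balance after payment $5,023.19.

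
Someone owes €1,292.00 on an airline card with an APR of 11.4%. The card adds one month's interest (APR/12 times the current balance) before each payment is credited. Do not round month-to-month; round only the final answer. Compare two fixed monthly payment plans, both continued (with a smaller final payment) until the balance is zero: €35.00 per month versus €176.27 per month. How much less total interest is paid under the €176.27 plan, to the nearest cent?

Monthly rate r = 11.4%/12 = 0.95% = 0.0095.
At €35.00/mo: n = ⌈−ln(1 − rB₀/P)/ln(1+r)⌉ = 46 payments (last €23.57); total interest = total paid − €1,292.00 = €306.57.
At €176.27/mo: 8 payments (last €111.84); total interest €53.73.
Interest saved = €306.57 − €53.73 = €252.84.

€252.84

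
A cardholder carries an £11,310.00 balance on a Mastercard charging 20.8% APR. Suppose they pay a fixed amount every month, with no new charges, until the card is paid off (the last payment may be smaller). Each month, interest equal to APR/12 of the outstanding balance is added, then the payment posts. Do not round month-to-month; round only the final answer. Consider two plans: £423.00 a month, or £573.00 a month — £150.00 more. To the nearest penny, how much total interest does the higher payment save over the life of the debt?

Monthly rate r = 20.8%/12 = 1.73333% = 0.0173333.
At £423.00/mo: n = ⌈−ln(1 − rB₀/P)/ln(1+r)⌉ = 37 payments (last £97.74); total interest = total paid − £11,310.00 = £4,015.74.
At £573.00/mo: 25 payments (last £211.57); total interest £2,653.57.
Interest saved = £4,015.74 − £2,653.57 = £1,362.17.

£1,362.17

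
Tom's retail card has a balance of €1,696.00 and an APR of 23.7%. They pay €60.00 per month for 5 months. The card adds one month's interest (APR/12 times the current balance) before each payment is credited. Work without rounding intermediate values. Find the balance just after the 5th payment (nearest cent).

€1,558.14

Monthly rate r = 23.7%/12 = 1.975% = 0.01975.
Each month: B ← B·(1+r) − €60.00.
Month 1: interest €33.50; balance after payment €1,669.50.
Month 2: interest €32.97; balance after payment €1,642.47.
Month 3: interest €32.44; balance after payment €1,614.91.
Month 4: interest €31.89; balance after payment €1,586.80.
Month 5: interest €31.34; balance after payment €1,558.14.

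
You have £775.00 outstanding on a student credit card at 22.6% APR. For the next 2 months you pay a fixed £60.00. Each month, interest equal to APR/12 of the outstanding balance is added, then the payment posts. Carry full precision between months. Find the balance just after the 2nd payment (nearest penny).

Monthly rate r = 22.6%/12 = 1.88333% = 0.0188333.
Each month: B ← B·(1+r) − £60.00.
Month 1: interest £14.60; balance after payment £729.60.
Month 2: interest £13.74; balance after payment £683.34.

£683.34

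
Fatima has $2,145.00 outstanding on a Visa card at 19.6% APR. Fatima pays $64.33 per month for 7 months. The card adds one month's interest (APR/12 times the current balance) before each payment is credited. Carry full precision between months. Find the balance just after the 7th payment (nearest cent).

$1,929.61

Monthly rate r = 19.6%/12 = 1.63333% = 0.0163333.
Each month: B ← B·(1+r) − $64.33.
Month 1: interest $35.04; balance after payment $2,115.70.
Month 2: interest $34.56; balance after payment $2,085.93.
Month 3: interest $34.07; balance after payment $2,055.67.
Month 4: interest $33.58; balance after payment $2,024.92.
Month 5: interest $33.07; balance after payment $1,993.66.
Month 6: interest $32.56; balance after payment $1,961.89.
Month 7: interest $32.04; balance after payment $1,929.61.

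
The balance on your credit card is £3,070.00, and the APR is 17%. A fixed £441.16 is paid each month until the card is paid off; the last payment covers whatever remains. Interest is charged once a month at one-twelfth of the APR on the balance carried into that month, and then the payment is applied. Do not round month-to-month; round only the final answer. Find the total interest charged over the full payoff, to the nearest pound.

£186

Monthly rate r = 17%/12 = 1.41667% = 0.0141667.
Payoff takes n = ⌈−ln(1 − rB₀/P)/ln(1+r)⌉ = ⌈7.378⌉ = 8 payments; the last is £167.52.
Total paid = 7·£441.16 + £167.52 = £3,255.64.
Total interest = total paid − principal = £3,255.64 − £3,070.00 = £185.64.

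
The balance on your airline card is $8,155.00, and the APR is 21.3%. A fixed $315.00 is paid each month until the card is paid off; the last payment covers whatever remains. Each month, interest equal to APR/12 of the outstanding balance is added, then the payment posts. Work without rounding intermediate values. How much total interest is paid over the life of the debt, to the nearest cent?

$2,861.32

Monthly rate r = 21.3%/12 = 1.775% = 0.01775.
Payoff takes n = ⌈−ln(1 − rB₀/P)/ln(1+r)⌉ = ⌈34.972⌉ = 35 payments; the last is $306.32.
Total paid = 34·$315.00 + $306.32 = $11,016.32.
Total interest = total paid − principal = $11,016.32 − $8,155.00 = $2,861.32.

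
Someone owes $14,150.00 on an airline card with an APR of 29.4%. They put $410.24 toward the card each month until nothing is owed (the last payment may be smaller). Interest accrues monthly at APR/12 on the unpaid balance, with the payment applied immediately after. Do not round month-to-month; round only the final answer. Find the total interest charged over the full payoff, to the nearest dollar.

$17,454

Monthly rate r = 29.4%/12 = 2.45% = 0.0245.
Payoff takes n = ⌈−ln(1 − rB₀/P)/ln(1+r)⌉ = ⌈77.038⌉ = 78 payments; the last is $15.75.
Total paid = 77·$410.24 + $15.75 = $31,604.23.
Total interest = total paid − principal = $31,604.23 − $14,150.00 = $17,454.23.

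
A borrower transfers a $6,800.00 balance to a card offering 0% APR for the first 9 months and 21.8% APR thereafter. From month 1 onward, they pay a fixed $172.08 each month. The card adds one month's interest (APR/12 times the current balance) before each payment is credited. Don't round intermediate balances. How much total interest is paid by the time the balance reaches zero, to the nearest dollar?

$2,475

Promo months 1–9 at r₀ = 0%/12 = 0; months 10+ at r₁ = 21.8%/12 = 0.0181667.
After month 9 (no interest yet): B = $6,800.00 − 9·$172.08 = $5,251.28.
Then at r₁ with $172.08/mo: n₂ = −ln(1 − r₁·B/P)/ln(1+r₁) ≈ 44.90 → 45 more payments.
Total paid = 53·$172.08 + $154.38 = $9,274.62; interest = $9,274.62 − $6,800.00 = $2,474.62.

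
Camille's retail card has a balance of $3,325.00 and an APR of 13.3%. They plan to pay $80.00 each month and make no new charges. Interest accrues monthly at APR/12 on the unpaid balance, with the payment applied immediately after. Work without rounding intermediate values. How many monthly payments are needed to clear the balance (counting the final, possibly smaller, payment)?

57 months

Monthly rate r = 13.3%/12 = 1.10833% = 0.0110833.
Recurrence: B ← B·(1+r) − $80.00.
Month 1: interest $36.85; balance after payment $3,281.85.
Month 2: interest $36.37; balance after payment $3,238.23.
Closed form: n = −ln(1 − rB₀/P)/ln(1+r) = −ln(0.53935)/ln(1.01108) ≈ 56.013, so the balance reaches zero during payment 57.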